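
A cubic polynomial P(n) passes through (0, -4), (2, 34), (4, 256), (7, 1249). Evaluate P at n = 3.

113

Using the Lagrange interpolation formula with nodes 0, 2, 4, 7:
  L_0(n) = (n - 2)(n - 4)(n - 7) / -56
  L_1(n) = n(n - 4)(n - 7) / 20
  L_2(n) = n(n - 2)(n - 7) / -24
  L_3(n) = n(n - 2)(n - 4) / 105
Then P(n) = -4·L_0(n) + 34·L_1(n) + 256·L_2(n) + 1249·L_3(n).
Expanding and collecting terms gives P(n) = 3n³ + 5n² - 3n - 4.
Evaluating at n = 3: P(3) = 113.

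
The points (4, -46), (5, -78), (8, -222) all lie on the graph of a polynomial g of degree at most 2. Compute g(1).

Write g(n) = an^2 + bn + c. Substituting each data point gives a linear system:
  16a + 4b + c = -46
  25a + 5b + c = -78
  64a + 8b + c = -222
Solving the system yields a = -4, b = 4, c = 2.
So g(n) = -4n^2 + 4n + 2.
Then g(1) = 2.

2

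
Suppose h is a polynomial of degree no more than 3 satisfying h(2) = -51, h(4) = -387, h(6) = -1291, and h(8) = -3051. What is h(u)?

h(u) = -6u^3 + u^2 - 6u + 5

Using the Lagrange interpolation formula with nodes 2, 4, 6, 8:
  L_0(u) = (u - 4)(u - 6)(u - 8) / -48
  L_1(u) = (u - 2)(u - 6)(u - 8) / 16
  L_2(u) = (u - 2)(u - 4)(u - 8) / -16
  L_3(u) = (u - 2)(u - 4)(u - 6) / 48
Then h(u) = -51·L_0(u) - 387·L_1(u) - 1291·L_2(u) - 3051·L_3(u).
Expanding and collecting terms gives h(u) = -6u^3 + u^2 - 6u + 5.
Check: h(4) = -387. ✓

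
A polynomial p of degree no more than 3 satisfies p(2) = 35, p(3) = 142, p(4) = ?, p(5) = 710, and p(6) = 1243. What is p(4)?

The 4 known points determine the degree-3 polynomial uniquely.
Write p(s) = as^3 + bs^2 + cs + d. Substituting each data point gives a linear system:
  8a + 4b + 2c + d = 35
  27a + 9b + 3c + d = 142
  125a + 25b + 5c + d = 710
  216a + 36b + 6c + d = 1243
Solving the system yields a = 6, b = -1, c = -2, d = -5.
So p(s) = 6s^3 - s^2 - 2s - 5.
Then p(4) = 355.

355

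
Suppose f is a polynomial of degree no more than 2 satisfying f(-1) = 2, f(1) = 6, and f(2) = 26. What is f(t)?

Write f(t) = at^2 + bt + c. Substituting each data point gives a linear system:
  a - b + c = 2
  a + b + c = 6
  4a + 2b + c = 26
Solving the system yields a = 6, b = 2, c = -2.
So f(t) = 6t^2 + 2t - 2.
Check: f(1) = 6. ✓

f(t) = 6t^2 + 2t - 2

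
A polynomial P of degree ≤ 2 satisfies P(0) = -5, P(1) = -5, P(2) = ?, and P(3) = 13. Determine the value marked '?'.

1

On equispaced nodes a degree-2 polynomial has vanishing third forward difference, so
  - P(0) + 3·P(1) - 3·P(2) + P(3) = 0.
Substituting the known values and solving for P(2):
  -3·P(2) = -3
  P(2) = 1.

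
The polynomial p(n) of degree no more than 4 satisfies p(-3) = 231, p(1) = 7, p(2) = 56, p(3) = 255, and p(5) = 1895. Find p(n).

p(n) = 3n^4 + 4n

Write p(n) = an^4 + bn^3 + cn^2 + dn + e. Substituting each data point gives a linear system:
  81a - 27b + 9c - 3d + e = 231
  a + b + c + d + e = 7
  16a + 8b + 4c + 2d + e = 56
  81a + 27b + 9c + 3d + e = 255
  625a + 125b + 25c + 5d + e = 1895
Solving the system yields a = 3, b = 0, c = 0, d = 4, e = 0.
So p(n) = 3n⁴ + 4n.
Check: p(3) = 255. ✓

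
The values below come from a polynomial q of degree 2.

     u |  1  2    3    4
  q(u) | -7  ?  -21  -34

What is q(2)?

-12

The 3 known points determine the degree-2 polynomial uniquely.
Write q(u) = au^2 + bu + c. Substituting each data point gives a linear system:
  a + b + c = -7
  9a + 3b + c = -21
  16a + 4b + c = -34
Solving the system yields a = -2, b = 1, c = -6.
So q(u) = -2u^2 + u - 6.
Then q(2) = -12.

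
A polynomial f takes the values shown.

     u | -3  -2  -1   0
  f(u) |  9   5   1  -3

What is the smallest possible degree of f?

Forward differences of the values at u = -3, -2, -1, 0:
  f  : 9  5  1  -3
  Δ  : -4  -4  -4
  Δ^2: 0  0
  Δ^3: 0
The first differences are constant (-4) and nonzero, while all higher differences vanish, so the minimal degree is 1.

1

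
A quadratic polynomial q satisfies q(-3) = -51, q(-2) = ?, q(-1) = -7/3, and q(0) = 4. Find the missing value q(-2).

-62/3

On equispaced nodes a degree-2 polynomial has vanishing third forward difference, so
  - q(-3) + 3·q(-2) - 3·q(-1) + q(0) = 0.
Substituting the known values and solving for q(-2):
  3·q(-2) = -62
  q(-2) = -62/3.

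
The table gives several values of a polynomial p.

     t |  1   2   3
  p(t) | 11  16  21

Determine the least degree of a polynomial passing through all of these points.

1

Forward differences of the values at t = 1, 2, 3:
  p  : 11  16  21
  Δ  : 5  5
  Δ^2: 0
The first differences are constant (5) and nonzero, while all higher differences vanish, so the minimal degree is 1.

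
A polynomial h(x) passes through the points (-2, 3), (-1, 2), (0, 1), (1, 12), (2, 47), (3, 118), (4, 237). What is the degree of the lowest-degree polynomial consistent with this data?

3

Forward differences of the values at x = -2, -1, 0, 1, 2, 3, 4:
  h  : 3  2  1  12  47  118  237
  Δ  : -1  -1  11  35  71  119
  Δ^2: 0  12  24  36  48
  Δ^3: 12  12  12  12
  Δ^4: 0  0  0
  Δ^5: 0  0
  Δ^6: 0
The third differences are constant (12) and nonzero, while all higher differences vanish, so the minimal degree is 3.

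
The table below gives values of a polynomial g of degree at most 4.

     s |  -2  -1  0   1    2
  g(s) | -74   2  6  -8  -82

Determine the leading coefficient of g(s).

-4

Write g(s) = as^4 + bs^3 + cs^2 + ds + e. Substituting each data point gives a linear system:
  16a - 8b + 4c - 2d + e = -74
  a - b + c - d + e = 2
  e = 6
  a + b + c + d + e = -8
  16a + 8b + 4c + 2d + e = -82
Solving the system yields a = -4, b = 1, c = -5, d = -6, e = 6.
So g(s) = -4s⁴ + s³ - 5s² - 6s + 6.
The leading coefficient is -4.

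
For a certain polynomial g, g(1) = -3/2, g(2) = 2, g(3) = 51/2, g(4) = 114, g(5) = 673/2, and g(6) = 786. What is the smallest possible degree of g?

Forward differences of the values at n = 1, 2, 3, 4, 5, 6:
  g  : -3/2  2  51/2  114  673/2  786
  Δ  : 7/2  47/2  177/2  445/2  899/2
  Δ^2: 20  65  134  227
  Δ^3: 45  69  93
  Δ^4: 24  24
  Δ^5: 0
The fourth differences are constant (24) and nonzero, while all higher differences vanish, so the minimal degree is 4.

4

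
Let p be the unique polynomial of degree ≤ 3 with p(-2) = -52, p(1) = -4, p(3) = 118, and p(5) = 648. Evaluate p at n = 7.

1874

Using the Lagrange interpolation formula with nodes -2, 1, 3, 5:
  L_0(n) = (n - 1)(n - 3)(n - 5) / -105
  L_1(n) = (n + 2)(n - 3)(n - 5) / 24
  L_2(n) = (n + 2)(n - 1)(n - 5) / -20
  L_3(n) = (n + 2)(n - 1)(n - 3) / 56
Then p(n) = -52·L_0(n) - 4·L_1(n) + 118·L_2(n) + 648·L_3(n).
Expanding and collecting terms gives p(n) = 6n^3 - 3n^2 - 5n - 2.
Evaluating at n = 7: p(7) = 1874.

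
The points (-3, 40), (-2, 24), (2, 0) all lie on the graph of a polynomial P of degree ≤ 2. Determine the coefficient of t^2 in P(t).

2

Write P(t) = at^2 + bt + c. Substituting each data point gives a linear system:
  9a - 3b + c = 40
  4a - 2b + c = 24
  4a + 2b + c = 0
Solving the system yields a = 2, b = -6, c = 4.
So P(t) = 2t^2 - 6t + 4.
The leading coefficient is 2.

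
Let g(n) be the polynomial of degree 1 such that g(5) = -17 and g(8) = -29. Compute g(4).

Write g(n) = an + b. Substituting each data point gives a linear system:
  5a + b = -17
  8a + b = -29
Solving the system yields a = -4, b = 3.
So g(n) = -4n + 3.
Then g(4) = -13.

-13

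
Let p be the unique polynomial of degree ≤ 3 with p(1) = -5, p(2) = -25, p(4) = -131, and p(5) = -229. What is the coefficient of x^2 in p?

-4

Write p(x) = ax^3 + bx^2 + cx + d. Substituting each data point gives a linear system:
  a + b + c + d = -5
  8a + 4b + 2c + d = -25
  64a + 16b + 4c + d = -131
  125a + 25b + 5c + d = -229
Solving the system yields a = -1, b = -4, c = -1, d = 1.
So p(x) = -x^3 - 4x^2 - x + 1.
The coefficient of x^2 is -4.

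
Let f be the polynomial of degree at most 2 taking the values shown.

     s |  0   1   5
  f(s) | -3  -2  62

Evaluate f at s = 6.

Write f(s) = as^2 + bs + c. Substituting each data point gives a linear system:
  c = -3
  a + b + c = -2
  25a + 5b + c = 62
Solving the system yields a = 3, b = -2, c = -3.
So f(s) = 3s^2 - 2s - 3.
Then f(6) = 93.

93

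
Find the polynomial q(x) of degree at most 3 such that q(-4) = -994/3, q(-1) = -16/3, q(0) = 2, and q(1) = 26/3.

Write q(x) = ax^3 + bx^2 + cx + d. Substituting each data point gives a linear system:
  -64a + 16b - 4c + d = -994/3
  -a + b - c + d = -16/3
  d = 2
  a + b + c + d = 26/3
Solving the system yields a = 5, b = -1/3, c = 2, d = 2.
So q(x) = 5x^3 - (1/3)x^2 + 2x + 2.
Check: q(-1) = -16/3. ✓

q(x) = 5x^3 - (1/3)x^2 + 2x + 2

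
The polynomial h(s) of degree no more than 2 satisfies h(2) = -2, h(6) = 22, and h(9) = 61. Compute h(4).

6

Write h(s) = as^2 + bs + c. Substituting each data point gives a linear system:
  4a + 2b + c = -2
  36a + 6b + c = 22
  81a + 9b + c = 61
Solving the system yields a = 1, b = -2, c = -2.
So h(s) = s^2 - 2s - 2.
Then h(4) = 6.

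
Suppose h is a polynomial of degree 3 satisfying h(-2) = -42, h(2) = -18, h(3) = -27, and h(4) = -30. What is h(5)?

-21

Write h(x) = ax^3 + bx^2 + cx + d. Substituting each data point gives a linear system:
  -8a + 4b - 2c + d = -42
  8a + 4b + 2c + d = -18
  27a + 9b + 3c + d = -27
  64a + 16b + 4c + d = -30
Solving the system yields a = 1, b = -6, c = 2, d = -6.
So h(x) = x^3 - 6x^2 + 2x - 6.
Then h(5) = -21.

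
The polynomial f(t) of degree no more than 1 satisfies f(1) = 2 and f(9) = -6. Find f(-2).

Using the Lagrange interpolation formula with nodes 1, 9:
  L_0(t) = (t - 9) / -8
  L_1(t) = (t - 1) / 8
Then f(t) = 2·L_0(t) - 6·L_1(t).
Expanding and collecting terms gives f(t) = -t + 3.
Evaluating at t = -2: f(-2) = 5.

5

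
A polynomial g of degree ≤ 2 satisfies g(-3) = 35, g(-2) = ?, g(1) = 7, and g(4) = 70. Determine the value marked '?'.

16

The 3 known points determine the degree-2 polynomial uniquely.
Write g(t) = at^2 + bt + c. Substituting each data point gives a linear system:
  9a - 3b + c = 35
  a + b + c = 7
  16a + 4b + c = 70
Solving the system yields a = 4, b = 1, c = 2.
So g(t) = 4t² + t + 2.
Then g(-2) = 16.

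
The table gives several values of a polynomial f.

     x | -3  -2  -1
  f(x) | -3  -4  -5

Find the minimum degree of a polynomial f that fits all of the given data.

Forward differences of the values at x = -3, -2, -1:
  f  : -3  -4  -5
  Δ  : -1  -1
  Δ^2: 0
The first differences are constant (-1) and nonzero, while all higher differences vanish, so the minimal degree is 1.

1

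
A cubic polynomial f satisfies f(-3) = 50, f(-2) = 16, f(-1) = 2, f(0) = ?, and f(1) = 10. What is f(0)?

2

The 4 known points determine the degree-3 polynomial uniquely.
Write f(x) = ax^3 + bx^2 + cx + d. Substituting each data point gives a linear system:
  -27a + 9b - 3c + d = 50
  -8a + 4b - 2c + d = 16
  -a + b - c + d = 2
  a + b + c + d = 10
Solving the system yields a = -1, b = 4, c = 5, d = 2.
So f(x) = -x^3 + 4x^2 + 5x + 2.
Then f(0) = 2.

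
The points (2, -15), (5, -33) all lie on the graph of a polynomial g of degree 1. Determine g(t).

g(t) = -6t - 3

Using the Lagrange interpolation formula with nodes 2, 5:
  L_0(t) = (t - 5) / -3
  L_1(t) = (t - 2) / 3
Then g(t) = -15·L_0(t) - 33·L_1(t).
Expanding and collecting terms gives g(t) = -6t - 3.
Check: g(5) = -33. ✓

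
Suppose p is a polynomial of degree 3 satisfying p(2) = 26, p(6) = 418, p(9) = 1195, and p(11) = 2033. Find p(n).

p(n) = n^3 + 6n^2 - 2n - 2

Write p(n) = an^3 + bn^2 + cn + d. Substituting each data point gives a linear system:
  8a + 4b + 2c + d = 26
  216a + 36b + 6c + d = 418
  729a + 81b + 9c + d = 1195
  1331a + 121b + 11c + d = 2033
Solving the system yields a = 1, b = 6, c = -2, d = -2.
So p(n) = n^3 + 6n^2 - 2n - 2.
Check: p(2) = 26. ✓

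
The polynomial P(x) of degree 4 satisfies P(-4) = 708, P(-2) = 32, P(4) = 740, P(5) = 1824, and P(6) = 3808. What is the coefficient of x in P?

4

Write P(x) = ax^4 + bx^3 + cx^2 + dx + e. Substituting each data point gives a linear system:
  256a - 64b + 16c - 4d + e = 708
  16a - 8b + 4c - 2d + e = 32
  256a + 64b + 16c + 4d + e = 740
  625a + 125b + 25c + 5d + e = 1824
  1296a + 216b + 36c + 6d + e = 3808
Solving the system yields a = 3, b = 0, c = -3, d = 4, e = 4.
So P(x) = 3x⁴ - 3x² + 4x + 4.
The coefficient of x is 4.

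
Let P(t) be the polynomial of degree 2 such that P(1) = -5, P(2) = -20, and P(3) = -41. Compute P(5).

Forward differences of the values at t = 1, 2, 3:
  P  : -5  -20  -41
  Δ  : -15  -21
  Δ^2: -6
The second differences are constant, confirming degree 2.
Interpolating (Newton forward form) and evaluating at t = 5 gives P(5) = -101.

-101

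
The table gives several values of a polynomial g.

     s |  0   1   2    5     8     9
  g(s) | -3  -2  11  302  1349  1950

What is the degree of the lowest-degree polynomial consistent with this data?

Divided differences on the nodes 0, 1, 2, 5, 8, 9:
  order 0: -3  -2  11  302  1349  1950
  order 1: 1  13  97  349  601
  order 2: 6  21  42  63
  order 3: 3  3  3
  order 4: 0  0
  order 5: 0
The order-3 divided differences are all 3 (nonzero) and every higher order vanishes, so the data lies on a polynomial of degree exactly 3.

3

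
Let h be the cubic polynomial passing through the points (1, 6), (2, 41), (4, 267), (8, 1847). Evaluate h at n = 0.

Using the Lagrange interpolation formula with nodes 1, 2, 4, 8:
  L_0(n) = (n - 2)(n - 4)(n - 8) / -21
  L_1(n) = (n - 1)(n - 4)(n - 8) / 12
  L_2(n) = (n - 1)(n - 2)(n - 8) / -24
  L_3(n) = (n - 1)(n - 2)(n - 4) / 168
Then h(n) = 6·L_0(n) + 41·L_1(n) + 267·L_2(n) + 1847·L_3(n).
Expanding and collecting terms gives h(n) = 3n^3 + 5n^2 - n - 1.
Evaluating at n = 0: h(0) = -1.

-1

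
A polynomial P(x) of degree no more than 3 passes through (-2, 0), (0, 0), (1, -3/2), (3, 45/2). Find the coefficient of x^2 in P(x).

Write P(x) = ax^3 + bx^2 + cx + d. Substituting each data point gives a linear system:
  -8a + 4b - 2c + d = 0
  d = 0
  a + b + c + d = -3/2
  27a + 9b + 3c + d = 45/2
Solving the system yields a = 1, b = 1/2, c = -3, d = 0.
So P(x) = x^3 + (1/2)x^2 - 3x.
The coefficient of x^2 is 1/2.

1/2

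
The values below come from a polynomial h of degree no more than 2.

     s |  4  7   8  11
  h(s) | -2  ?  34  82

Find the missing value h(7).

The 3 known points determine the degree-2 polynomial uniquely.
Write h(s) = as^2 + bs + c. Substituting each data point gives a linear system:
  16a + 4b + c = -2
  64a + 8b + c = 34
  121a + 11b + c = 82
Solving the system yields a = 1, b = -3, c = -6.
So h(s) = s^2 - 3s - 6.
Then h(7) = 22.

22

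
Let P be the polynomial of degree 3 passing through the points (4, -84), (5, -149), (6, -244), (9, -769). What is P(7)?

Write P(n) = an^3 + bn^2 + cn + d. Substituting each data point gives a linear system:
  64a + 16b + 4c + d = -84
  125a + 25b + 5c + d = -149
  216a + 36b + 6c + d = -244
  729a + 81b + 9c + d = -769
Solving the system yields a = -1, b = 0, c = -4, d = -4.
So P(n) = -n^3 - 4n - 4.
Then P(7) = -375.

-375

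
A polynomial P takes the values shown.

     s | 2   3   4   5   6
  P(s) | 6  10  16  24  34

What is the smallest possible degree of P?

Forward differences of the values at s = 2, 3, 4, 5, 6:
  P  : 6  10  16  24  34
  Δ  : 4  6  8  10
  Δ^2: 2  2  2
  Δ^3: 0  0
  Δ^4: 0
The second differences are constant (2) and nonzero, while all higher differences vanish, so the minimal degree is 2.

2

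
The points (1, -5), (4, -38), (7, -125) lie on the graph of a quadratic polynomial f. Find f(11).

-325

Write f(u) = au^2 + bu + c. Substituting each data point gives a linear system:
  a + b + c = -5
  16a + 4b + c = -38
  49a + 7b + c = -125
Solving the system yields a = -3, b = 4, c = -6.
So f(u) = -3u^2 + 4u - 6.
Then f(11) = -325.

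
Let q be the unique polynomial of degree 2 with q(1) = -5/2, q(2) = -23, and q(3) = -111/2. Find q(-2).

-13

Using the Lagrange interpolation formula with nodes 1, 2, 3:
  L_0(s) = (s - 2)(s - 3) / 2
  L_1(s) = (s - 1)(s - 3) / -1
  L_2(s) = (s - 1)(s - 2) / 2
Then q(s) = -5/2·L_0(s) - 23·L_1(s) - 111/2·L_2(s).
Expanding and collecting terms gives q(s) = -6s^2 - (5/2)s + 6.
Evaluating at s = -2: q(-2) = -13.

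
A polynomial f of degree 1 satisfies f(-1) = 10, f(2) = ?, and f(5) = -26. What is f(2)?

The 2 known points determine the degree-1 polynomial uniquely.
Write f(x) = ax + b. Substituting each data point gives a linear system:
  -a + b = 10
  5a + b = -26
Solving the system yields a = -6, b = 4.
So f(x) = -6x + 4.
Then f(2) = -8.

-8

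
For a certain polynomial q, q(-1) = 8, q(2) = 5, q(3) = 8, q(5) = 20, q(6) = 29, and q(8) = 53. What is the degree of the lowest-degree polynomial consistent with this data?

Divided differences on the nodes -1, 2, 3, 5, 6, 8:
  order 0: 8  5  8  20  29  53
  order 1: -1  3  6  9  12
  order 2: 1  1  1  1
  order 3: 0  0  0
  order 4: 0  0
  order 5: 0
The order-2 divided differences are all 1 (nonzero) and every higher order vanishes, so the data lies on a polynomial of degree exactly 2.

2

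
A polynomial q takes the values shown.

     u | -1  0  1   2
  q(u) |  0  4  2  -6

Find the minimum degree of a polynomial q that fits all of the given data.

2

Forward differences of the values at u = -1, 0, 1, 2:
  q  : 0  4  2  -6
  Δ  : 4  -2  -8
  Δ^2: -6  -6
  Δ^3: 0
The second differences are constant (-6) and nonzero, while all higher differences vanish, so the minimal degree is 2.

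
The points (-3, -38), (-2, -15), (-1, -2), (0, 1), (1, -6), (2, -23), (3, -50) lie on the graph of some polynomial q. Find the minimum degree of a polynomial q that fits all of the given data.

Forward differences of the values at n = -3, -2, -1, 0, 1, 2, 3:
  q  : -38  -15  -2  1  -6  -23  -50
  Δ  : 23  13  3  -7  -17  -27
  Δ^2: -10  -10  -10  -10  -10
  Δ^3: 0  0  0  0
  Δ^4: 0  0  0
  Δ^5: 0  0
  Δ^6: 0
The second differences are constant (-10) and nonzero, while all higher differences vanish, so the minimal degree is 2.

2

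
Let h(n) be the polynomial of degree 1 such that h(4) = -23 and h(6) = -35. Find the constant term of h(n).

1

Write h(n) = an + b. Substituting each data point gives a linear system:
  4a + b = -23
  6a + b = -35
Solving the system yields a = -6, b = 1.
So h(n) = -6n + 1.
The constant term is 1.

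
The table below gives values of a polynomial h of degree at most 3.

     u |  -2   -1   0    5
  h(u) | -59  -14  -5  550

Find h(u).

Using the Lagrange interpolation formula with nodes -2, -1, 0, 5:
  L_0(u) = (u + 1)u(u - 5) / -14
  L_1(u) = (u + 2)u(u - 5) / 6
  L_2(u) = (u + 2)(u + 1)(u - 5) / -10
  L_3(u) = (u + 2)(u + 1)u / 210
Then h(u) = -59·L_0(u) - 14·L_1(u) - 5·L_2(u) + 550·L_3(u).
Expanding and collecting terms gives h(u) = 5u^3 - 3u^2 + u - 5.
Check: h(-1) = -14. ✓

h(u) = 5u^3 - 3u^2 + u - 5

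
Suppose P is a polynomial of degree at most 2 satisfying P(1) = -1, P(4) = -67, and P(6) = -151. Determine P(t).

Write P(t) = at^2 + bt + c. Substituting each data point gives a linear system:
  a + b + c = -1
  16a + 4b + c = -67
  36a + 6b + c = -151
Solving the system yields a = -4, b = -2, c = 5.
So P(t) = -4t^2 - 2t + 5.
Check: P(6) = -151. ✓

P(t) = -4t^2 - 2t + 5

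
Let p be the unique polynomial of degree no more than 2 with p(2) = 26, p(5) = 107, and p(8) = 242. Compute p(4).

Using the Lagrange interpolation formula with nodes 2, 5, 8:
  L_0(u) = (u - 5)(u - 8) / 18
  L_1(u) = (u - 2)(u - 8) / -9
  L_2(u) = (u - 2)(u - 5) / 18
Then p(u) = 26·L_0(u) + 107·L_1(u) + 242·L_2(u).
Expanding and collecting terms gives p(u) = 3u^2 + 6u + 2.
Evaluating at u = 4: p(4) = 74.

74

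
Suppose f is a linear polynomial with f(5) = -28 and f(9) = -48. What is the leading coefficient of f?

-5

Write f(s) = as + b. Substituting each data point gives a linear system:
  5a + b = -28
  9a + b = -48
Solving the system yields a = -5, b = -3.
So f(s) = -5s - 3.
The leading coefficient is -5.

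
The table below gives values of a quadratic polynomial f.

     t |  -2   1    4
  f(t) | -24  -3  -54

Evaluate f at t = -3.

Forward differences of the values at t = -2, 1, 4:
  f  : -24  -3  -54
  Δ  : 21  -51
  Δ^2: -72
The second differences are constant, confirming degree 2.
Interpolating (Newton forward form) and evaluating at t = -3 gives f(-3) = -47.

-47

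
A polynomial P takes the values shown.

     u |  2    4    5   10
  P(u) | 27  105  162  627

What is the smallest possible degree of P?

Divided differences on the nodes 2, 4, 5, 10:
  order 0: 27  105  162  627
  order 1: 39  57  93
  order 2: 6  6
  order 3: 0
The order-2 divided differences are all 6 (nonzero) and every higher order vanishes, so the data lies on a polynomial of degree exactly 2.

2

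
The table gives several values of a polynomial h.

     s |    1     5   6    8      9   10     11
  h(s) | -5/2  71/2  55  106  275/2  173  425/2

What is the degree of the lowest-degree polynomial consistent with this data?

2

Divided differences on the nodes 1, 5, 6, 8, 9, 10, 11:
  order 0: -5/2  71/2  55  106  275/2  173  425/2
  order 1: 19/2  39/2  51/2  63/2  71/2  79/2
  order 2: 2  2  2  2  2
  order 3: 0  0  0  0
  order 4: 0  0  0
  order 5: 0  0
  order 6: 0
The order-2 divided differences are all 2 (nonzero) and every higher order vanishes, so the data lies on a polynomial of degree exactly 2.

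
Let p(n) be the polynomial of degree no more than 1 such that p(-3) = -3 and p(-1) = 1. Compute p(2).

Write p(n) = an + b. Substituting each data point gives a linear system:
  -3a + b = -3
  -a + b = 1
Solving the system yields a = 2, b = 3.
So p(n) = 2n + 3.
Then p(2) = 7.

7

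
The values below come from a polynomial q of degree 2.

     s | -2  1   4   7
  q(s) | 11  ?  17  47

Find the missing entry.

On equispaced nodes a degree-2 polynomial has vanishing third forward difference, so
  - q(-2) + 3·q(1) - 3·q(4) + q(7) = 0.
Substituting the known values and solving for q(1):
  3·q(1) = 15
  q(1) = 5.

5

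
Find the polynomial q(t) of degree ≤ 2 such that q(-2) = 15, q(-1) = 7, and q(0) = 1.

q(t) = t^2 - 5t + 1

Write q(t) = at^2 + bt + c. Substituting each data point gives a linear system:
  4a - 2b + c = 15
  a - b + c = 7
  c = 1
Solving the system yields a = 1, b = -5, c = 1.
So q(t) = t^2 - 5t + 1.
Check: q(-1) = 7. ✓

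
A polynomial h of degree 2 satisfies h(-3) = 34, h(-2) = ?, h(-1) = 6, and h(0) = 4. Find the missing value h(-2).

16

The 3 known points determine the degree-2 polynomial uniquely.
Write h(t) = at^2 + bt + c. Substituting each data point gives a linear system:
  9a - 3b + c = 34
  a - b + c = 6
  c = 4
Solving the system yields a = 4, b = 2, c = 4.
So h(t) = 4t^2 + 2t + 4.
Then h(-2) = 16.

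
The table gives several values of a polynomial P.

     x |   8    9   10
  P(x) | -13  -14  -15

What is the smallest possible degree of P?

1

Divided differences on the nodes 8, 9, 10:
  order 0: -13  -14  -15
  order 1: -1  -1
  order 2: 0
The order-1 divided differences are all -1 (nonzero) and every higher order vanishes, so the data lies on a polynomial of degree exactly 1.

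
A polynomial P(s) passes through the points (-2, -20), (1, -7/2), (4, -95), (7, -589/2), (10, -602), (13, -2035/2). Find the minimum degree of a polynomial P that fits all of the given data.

2

Forward differences of the values at s = -2, 1, 4, 7, 10, 13:
  P  : -20  -7/2  -95  -589/2  -602  -2035/2
  Δ  : 33/2  -183/2  -399/2  -615/2  -831/2
  Δ^2: -108  -108  -108  -108
  Δ^3: 0  0  0
  Δ^4: 0  0
  Δ^5: 0
The second differences are constant (-108) and nonzero, while all higher differences vanish, so the minimal degree is 2.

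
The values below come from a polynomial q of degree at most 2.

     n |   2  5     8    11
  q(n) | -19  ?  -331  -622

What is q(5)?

The 3 known points determine the degree-2 polynomial uniquely.
Write q(n) = an^2 + bn + c. Substituting each data point gives a linear system:
  4a + 2b + c = -19
  64a + 8b + c = -331
  121a + 11b + c = -622
Solving the system yields a = -5, b = -2, c = 5.
So q(n) = -5n^2 - 2n + 5.
Then q(5) = -130.

-130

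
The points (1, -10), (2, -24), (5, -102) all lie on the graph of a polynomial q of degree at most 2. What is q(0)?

-2

Write q(t) = at^2 + bt + c. Substituting each data point gives a linear system:
  a + b + c = -10
  4a + 2b + c = -24
  25a + 5b + c = -102
Solving the system yields a = -3, b = -5, c = -2.
So q(t) = -3t^2 - 5t - 2.
Then q(0) = -2.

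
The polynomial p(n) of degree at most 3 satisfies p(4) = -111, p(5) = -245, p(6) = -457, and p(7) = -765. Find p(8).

-1187

Using the Lagrange interpolation formula with nodes 4, 5, 6, 7:
  L_0(n) = (n - 5)(n - 6)(n - 7) / -6
  L_1(n) = (n - 4)(n - 6)(n - 7) / 2
  L_2(n) = (n - 4)(n - 5)(n - 7) / -2
  L_3(n) = (n - 4)(n - 5)(n - 6) / 6
Then p(n) = -111·L_0(n) - 245·L_1(n) - 457·L_2(n) - 765·L_3(n).
Expanding and collecting terms gives p(n) = -3n³ + 6n² - 5n + 5.
Evaluating at n = 8: p(8) = -1187.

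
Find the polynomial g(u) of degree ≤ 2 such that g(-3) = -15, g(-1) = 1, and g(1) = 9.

Using the Lagrange interpolation formula with nodes -3, -1, 1:
  L_0(u) = (u + 1)(u - 1) / 8
  L_1(u) = (u + 3)(u - 1) / -4
  L_2(u) = (u + 3)(u + 1) / 8
Then g(u) = -15·L_0(u) + 1·L_1(u) + 9·L_2(u).
Expanding and collecting terms gives g(u) = -u^2 + 4u + 6.
Check: g(-3) = -15. ✓

g(u) = -u^2 + 4u + 6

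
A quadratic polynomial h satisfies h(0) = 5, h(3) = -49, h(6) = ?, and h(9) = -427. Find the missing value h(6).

-193

On equispaced nodes a degree-2 polynomial has vanishing third forward difference, so
  - h(0) + 3·h(3) - 3·h(6) + h(9) = 0.
Substituting the known values and solving for h(6):
  -3·h(6) = 579
  h(6) = -193.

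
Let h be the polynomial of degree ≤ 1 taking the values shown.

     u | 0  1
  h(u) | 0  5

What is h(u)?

h(u) = 5u

Using the Lagrange interpolation formula with nodes 0, 1:
  L_0(u) = (u - 1) / -1
  L_1(u) = u / 1
Then h(u) = 0·L_0(u) + 5·L_1(u).
Expanding and collecting terms gives h(u) = 5u.
Check: h(1) = 5. ✓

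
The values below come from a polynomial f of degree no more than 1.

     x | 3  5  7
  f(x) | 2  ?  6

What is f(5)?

4

The 2 known points determine the degree-1 polynomial uniquely.
Write f(x) = ax + b. Substituting each data point gives a linear system:
  3a + b = 2
  7a + b = 6
Solving the system yields a = 1, b = -1.
So f(x) = x - 1.
Then f(5) = 4.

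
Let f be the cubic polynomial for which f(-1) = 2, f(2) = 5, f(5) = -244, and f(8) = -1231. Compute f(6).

-467

Write f(x) = ax^3 + bx^2 + cx + d. Substituting each data point gives a linear system:
  -a + b - c + d = 2
  8a + 4b + 2c + d = 5
  125a + 25b + 5c + d = -244
  512a + 64b + 8c + d = -1231
Solving the system yields a = -3, b = 4, c = 6, d = 1.
So f(x) = -3x³ + 4x² + 6x + 1.
Then f(6) = -467.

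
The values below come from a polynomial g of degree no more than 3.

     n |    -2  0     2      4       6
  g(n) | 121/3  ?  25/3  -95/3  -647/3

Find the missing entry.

1/3

The 4 known points determine the degree-3 polynomial uniquely.
Write g(n) = an^3 + bn^2 + cn + d. Substituting each data point gives a linear system:
  -8a + 4b - 2c + d = 121/3
  8a + 4b + 2c + d = 25/3
  64a + 16b + 4c + d = -95/3
  216a + 36b + 6c + d = -647/3
Solving the system yields a = -2, b = 6, c = 0, d = 1/3.
So g(n) = -2n^3 + 6n^2 + 1/3.
Then g(0) = 1/3.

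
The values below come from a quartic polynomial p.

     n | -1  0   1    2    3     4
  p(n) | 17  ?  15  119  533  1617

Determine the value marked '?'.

The 5 known points determine the degree-4 polynomial uniquely.
Write p(n) = an^4 + bn^3 + cn^2 + dn + e. Substituting each data point gives a linear system:
  a - b + c - d + e = 17
  a + b + c + d + e = 15
  16a + 8b + 4c + 2d + e = 119
  81a + 27b + 9c + 3d + e = 533
  256a + 64b + 16c + 4d + e = 1617
Solving the system yields a = 6, b = 0, c = 5, d = -1, e = 5.
So p(n) = 6n^4 + 5n^2 - n + 5.
Then p(0) = 5.

5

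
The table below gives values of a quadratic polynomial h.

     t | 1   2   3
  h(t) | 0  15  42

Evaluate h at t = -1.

6

Using the Lagrange interpolation formula with nodes 1, 2, 3:
  L_0(t) = (t - 2)(t - 3) / 2
  L_1(t) = (t - 1)(t - 3) / -1
  L_2(t) = (t - 1)(t - 2) / 2
Then h(t) = 0·L_0(t) + 15·L_1(t) + 42·L_2(t).
Expanding and collecting terms gives h(t) = 6t^2 - 3t - 3.
Evaluating at t = -1: h(-1) = 6.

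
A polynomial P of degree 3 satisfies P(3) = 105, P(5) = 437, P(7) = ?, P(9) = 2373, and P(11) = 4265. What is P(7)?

On equispaced nodes a degree-3 polynomial has vanishing fourth forward difference, so
  P(3) - 4·P(5) + 6·P(7) - 4·P(9) + P(11) = 0.
Substituting the known values and solving for P(7):
  6·P(7) = 6870
  P(7) = 1145.

1145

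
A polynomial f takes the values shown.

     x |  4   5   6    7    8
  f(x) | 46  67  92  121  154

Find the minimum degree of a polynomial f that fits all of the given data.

2

Forward differences of the values at x = 4, 5, 6, 7, 8:
  f  : 46  67  92  121  154
  Δ  : 21  25  29  33
  Δ^2: 4  4  4
  Δ^3: 0  0
  Δ^4: 0
The second differences are constant (4) and nonzero, while all higher differences vanish, so the minimal degree is 2.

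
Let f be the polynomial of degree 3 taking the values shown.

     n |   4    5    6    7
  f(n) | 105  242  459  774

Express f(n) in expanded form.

f(n) = 3n^3 - 5n^2 - n - 3

Write f(n) = an^3 + bn^2 + cn + d. Substituting each data point gives a linear system:
  64a + 16b + 4c + d = 105
  125a + 25b + 5c + d = 242
  216a + 36b + 6c + d = 459
  343a + 49b + 7c + d = 774
Solving the system yields a = 3, b = -5, c = -1, d = -3.
So f(n) = 3n^3 - 5n^2 - n - 3.
Check: f(4) = 105. ✓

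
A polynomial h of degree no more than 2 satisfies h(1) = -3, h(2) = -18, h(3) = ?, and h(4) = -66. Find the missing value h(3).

-39

The 3 known points determine the degree-2 polynomial uniquely.
Write h(n) = an^2 + bn + c. Substituting each data point gives a linear system:
  a + b + c = -3
  4a + 2b + c = -18
  16a + 4b + c = -66
Solving the system yields a = -3, b = -6, c = 6.
So h(n) = -3n^2 - 6n + 6.
Then h(3) = -39.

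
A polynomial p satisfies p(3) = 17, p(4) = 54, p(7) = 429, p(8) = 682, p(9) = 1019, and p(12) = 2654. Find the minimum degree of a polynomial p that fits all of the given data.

Divided differences on the nodes 3, 4, 7, 8, 9, 12:
  order 0: 17  54  429  682  1019  2654
  order 1: 37  125  253  337  545
  order 2: 22  32  42  52
  order 3: 2  2  2
  order 4: 0  0
  order 5: 0
The order-3 divided differences are all 2 (nonzero) and every higher order vanishes, so the data lies on a polynomial of degree exactly 3.

3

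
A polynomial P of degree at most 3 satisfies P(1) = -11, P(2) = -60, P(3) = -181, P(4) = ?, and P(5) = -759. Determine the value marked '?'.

-404

On equispaced nodes a degree-3 polynomial has vanishing fourth forward difference, so
  P(1) - 4·P(2) + 6·P(3) - 4·P(4) + P(5) = 0.
Substituting the known values and solving for P(4):
  -4·P(4) = 1616
  P(4) = -404.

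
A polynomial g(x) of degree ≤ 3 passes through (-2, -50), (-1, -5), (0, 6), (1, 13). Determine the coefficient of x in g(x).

4

Write g(x) = ax^3 + bx^2 + cx + d. Substituting each data point gives a linear system:
  -8a + 4b - 2c + d = -50
  -a + b - c + d = -5
  d = 6
  a + b + c + d = 13
Solving the system yields a = 5, b = -2, c = 4, d = 6.
So g(x) = 5x^3 - 2x^2 + 4x + 6.
The coefficient of x is 4.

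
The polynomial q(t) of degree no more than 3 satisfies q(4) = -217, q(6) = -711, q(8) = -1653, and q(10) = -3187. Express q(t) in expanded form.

Write q(t) = at^3 + bt^2 + ct + d. Substituting each data point gives a linear system:
  64a + 16b + 4c + d = -217
  216a + 36b + 6c + d = -711
  512a + 64b + 8c + d = -1653
  1000a + 100b + 10c + d = -3187
Solving the system yields a = -3, b = -2, c = 1, d = 3.
So q(t) = -3t³ - 2t² + t + 3.
Check: q(10) = -3187. ✓

q(t) = -3t^3 - 2t^2 + t + 3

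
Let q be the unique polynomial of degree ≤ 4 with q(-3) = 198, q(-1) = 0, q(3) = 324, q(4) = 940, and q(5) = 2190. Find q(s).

Write q(s) = as^4 + bs^3 + cs^2 + ds + e. Substituting each data point gives a linear system:
  81a - 27b + 9c - 3d + e = 198
  a - b + c - d + e = 0
  81a + 27b + 9c + 3d + e = 324
  256a + 64b + 16c + 4d + e = 940
  625a + 125b + 25c + 5d + e = 2190
Solving the system yields a = 3, b = 2, c = 2, d = 3, e = 0.
So q(s) = 3s^4 + 2s^3 + 2s^2 + 3s.
Check: q(-1) = 0. ✓

q(s) = 3s^4 + 2s^3 + 2s^2 + 3s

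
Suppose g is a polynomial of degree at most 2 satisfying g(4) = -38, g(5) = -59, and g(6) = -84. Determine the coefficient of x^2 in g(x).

Write g(x) = ax^2 + bx + c. Substituting each data point gives a linear system:
  16a + 4b + c = -38
  25a + 5b + c = -59
  36a + 6b + c = -84
Solving the system yields a = -2, b = -3, c = 6.
So g(x) = -2x^2 - 3x + 6.
The leading coefficient is -2.

-2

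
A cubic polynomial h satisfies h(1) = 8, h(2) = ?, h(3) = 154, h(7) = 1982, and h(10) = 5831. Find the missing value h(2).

47

The 4 known points determine the degree-3 polynomial uniquely.
Write h(u) = au^3 + bu^2 + cu + d. Substituting each data point gives a linear system:
  a + b + c + d = 8
  27a + 9b + 3c + d = 154
  343a + 49b + 7c + d = 1982
  1000a + 100b + 10c + d = 5831
Solving the system yields a = 6, b = -2, c = 3, d = 1.
So h(u) = 6u^3 - 2u^2 + 3u + 1.
Then h(2) = 47.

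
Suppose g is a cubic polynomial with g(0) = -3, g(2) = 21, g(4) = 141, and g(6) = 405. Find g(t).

Write g(t) = at^3 + bt^2 + ct + d. Substituting each data point gives a linear system:
  d = -3
  8a + 4b + 2c + d = 21
  64a + 16b + 4c + d = 141
  216a + 36b + 6c + d = 405
Solving the system yields a = 1, b = 6, c = -4, d = -3.
So g(t) = t^3 + 6t^2 - 4t - 3.
Check: g(2) = 21. ✓

g(t) = t^3 + 6t^2 - 4t - 3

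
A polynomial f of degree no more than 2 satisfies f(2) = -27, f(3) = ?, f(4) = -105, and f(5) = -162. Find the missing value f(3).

-60

The 3 known points determine the degree-2 polynomial uniquely.
Write f(s) = as^2 + bs + c. Substituting each data point gives a linear system:
  4a + 2b + c = -27
  16a + 4b + c = -105
  25a + 5b + c = -162
Solving the system yields a = -6, b = -3, c = 3.
So f(s) = -6s^2 - 3s + 3.
Then f(3) = -60.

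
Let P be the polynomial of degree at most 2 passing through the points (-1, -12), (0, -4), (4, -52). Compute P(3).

Write P(s) = as^2 + bs + c. Substituting each data point gives a linear system:
  a - b + c = -12
  c = -4
  16a + 4b + c = -52
Solving the system yields a = -4, b = 4, c = -4.
So P(s) = -4s² + 4s - 4.
Then P(3) = -28.

-28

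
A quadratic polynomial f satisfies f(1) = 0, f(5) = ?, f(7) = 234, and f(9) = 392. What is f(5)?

116

The 3 known points determine the degree-2 polynomial uniquely.
Write f(u) = au^2 + bu + c. Substituting each data point gives a linear system:
  a + b + c = 0
  49a + 7b + c = 234
  81a + 9b + c = 392
Solving the system yields a = 5, b = -1, c = -4.
So f(u) = 5u^2 - u - 4.
Then f(5) = 116.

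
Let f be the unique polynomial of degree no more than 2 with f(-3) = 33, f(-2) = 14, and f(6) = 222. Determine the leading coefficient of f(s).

Write f(s) = as^2 + bs + c. Substituting each data point gives a linear system:
  9a - 3b + c = 33
  4a - 2b + c = 14
  36a + 6b + c = 222
Solving the system yields a = 5, b = 6, c = 6.
So f(s) = 5s² + 6s + 6.
The leading coefficient is 5.

5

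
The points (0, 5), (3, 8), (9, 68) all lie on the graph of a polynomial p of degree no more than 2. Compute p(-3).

20

Using the Lagrange interpolation formula with nodes 0, 3, 9:
  L_0(n) = (n - 3)(n - 9) / 27
  L_1(n) = n(n - 9) / -18
  L_2(n) = n(n - 3) / 54
Then p(n) = 5·L_0(n) + 8·L_1(n) + 68·L_2(n).
Expanding and collecting terms gives p(n) = n² - 2n + 5.
Evaluating at n = -3: p(-3) = 20.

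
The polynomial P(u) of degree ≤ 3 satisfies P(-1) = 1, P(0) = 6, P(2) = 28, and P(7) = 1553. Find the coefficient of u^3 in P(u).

5

Write P(u) = au^3 + bu^2 + cu + d. Substituting each data point gives a linear system:
  -a + b - c + d = 1
  d = 6
  8a + 4b + 2c + d = 28
  343a + 49b + 7c + d = 1553
Solving the system yields a = 5, b = -3, c = -3, d = 6.
So P(u) = 5u^3 - 3u^2 - 3u + 6.
The leading coefficient is 5.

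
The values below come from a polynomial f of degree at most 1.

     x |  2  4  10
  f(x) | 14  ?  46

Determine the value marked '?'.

22

The 2 known points determine the degree-1 polynomial uniquely.
Write f(x) = ax + b. Substituting each data point gives a linear system:
  2a + b = 14
  10a + b = 46
Solving the system yields a = 4, b = 6.
So f(x) = 4x + 6.
Then f(4) = 22.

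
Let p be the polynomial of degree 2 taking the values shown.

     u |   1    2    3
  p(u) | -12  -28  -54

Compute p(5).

-136

Forward differences of the values at u = 1, 2, 3:
  p  : -12  -28  -54
  Δ  : -16  -26
  Δ^2: -10
The second differences are constant, confirming degree 2.
Interpolating (Newton forward form) and evaluating at u = 5 gives p(5) = -136.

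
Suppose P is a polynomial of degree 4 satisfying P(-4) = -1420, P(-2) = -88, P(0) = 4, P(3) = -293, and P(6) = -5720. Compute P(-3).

Using the Lagrange interpolation formula with nodes -4, -2, 0, 3, 6:
  L_0(u) = (u + 2)u(u - 3)(u - 6) / 560
  L_1(u) = (u + 4)u(u - 3)(u - 6) / -160
  L_2(u) = (u + 4)(u + 2)(u - 3)(u - 6) / 144
  L_3(u) = (u + 4)(u + 2)u(u - 6) / -315
  L_4(u) = (u + 4)(u + 2)u(u - 3) / 1440
Then P(u) = -1420·L_0(u) - 88·L_1(u) + 4·L_2(u) - 293·L_3(u) - 5720·L_4(u).
Expanding and collecting terms gives P(u) = -5u^4 + 3u^3 + 3u^2 + 4.
Evaluating at u = -3: P(-3) = -455.

-455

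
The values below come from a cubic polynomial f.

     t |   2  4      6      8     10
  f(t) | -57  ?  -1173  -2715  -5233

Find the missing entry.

-367

The 4 known points determine the degree-3 polynomial uniquely.
Write f(t) = at^3 + bt^2 + ct + d. Substituting each data point gives a linear system:
  8a + 4b + 2c + d = -57
  216a + 36b + 6c + d = -1173
  512a + 64b + 8c + d = -2715
  1000a + 100b + 10c + d = -5233
Solving the system yields a = -5, b = -2, c = -3, d = -3.
So f(t) = -5t³ - 2t² - 3t - 3.
Then f(4) = -367.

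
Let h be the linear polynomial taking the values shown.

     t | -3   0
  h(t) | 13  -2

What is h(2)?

Using the Lagrange interpolation formula with nodes -3, 0:
  L_0(t) = t / -3
  L_1(t) = (t + 3) / 3
Then h(t) = 13·L_0(t) - 2·L_1(t).
Expanding and collecting terms gives h(t) = -5t - 2.
Evaluating at t = 2: h(2) = -12.

-12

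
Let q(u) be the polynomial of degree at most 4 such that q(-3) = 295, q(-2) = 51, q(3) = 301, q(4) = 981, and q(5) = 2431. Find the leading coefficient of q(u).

Write q(u) = au^4 + bu^3 + cu^2 + du + e. Substituting each data point gives a linear system:
  81a - 27b + 9c - 3d + e = 295
  16a - 8b + 4c - 2d + e = 51
  81a + 27b + 9c + 3d + e = 301
  256a + 64b + 16c + 4d + e = 981
  625a + 125b + 25c + 5d + e = 2431
Solving the system yields a = 4, b = 0, c = -3, d = 1, e = 1.
So q(u) = 4u^4 - 3u^2 + u + 1.
The leading coefficient is 4.

4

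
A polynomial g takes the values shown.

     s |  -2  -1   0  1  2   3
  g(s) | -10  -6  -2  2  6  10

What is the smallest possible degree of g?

Forward differences of the values at s = -2, -1, 0, 1, 2, 3:
  g  : -10  -6  -2  2  6  10
  Δ  : 4  4  4  4  4
  Δ^2: 0  0  0  0
  Δ^3: 0  0  0
  Δ^4: 0  0
  Δ^5: 0
The first differences are constant (4) and nonzero, while all higher differences vanish, so the minimal degree is 1.

1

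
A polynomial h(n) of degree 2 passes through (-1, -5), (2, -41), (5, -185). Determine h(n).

Using the Lagrange interpolation formula with nodes -1, 2, 5:
  L_0(n) = (n - 2)(n - 5) / 18
  L_1(n) = (n + 1)(n - 5) / -9
  L_2(n) = (n + 1)(n - 2) / 18
Then h(n) = -5·L_0(n) - 41·L_1(n) - 185·L_2(n).
Expanding and collecting terms gives h(n) = -6n^2 - 6n - 5.
Check: h(5) = -185. ✓

h(n) = -6n^2 - 6n - 5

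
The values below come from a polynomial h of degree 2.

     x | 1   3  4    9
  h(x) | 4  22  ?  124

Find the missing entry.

The 3 known points determine the degree-2 polynomial uniquely.
Write h(x) = ax^2 + bx + c. Substituting each data point gives a linear system:
  a + b + c = 4
  9a + 3b + c = 22
  81a + 9b + c = 124
Solving the system yields a = 1, b = 5, c = -2.
So h(x) = x^2 + 5x - 2.
Then h(4) = 34.

34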